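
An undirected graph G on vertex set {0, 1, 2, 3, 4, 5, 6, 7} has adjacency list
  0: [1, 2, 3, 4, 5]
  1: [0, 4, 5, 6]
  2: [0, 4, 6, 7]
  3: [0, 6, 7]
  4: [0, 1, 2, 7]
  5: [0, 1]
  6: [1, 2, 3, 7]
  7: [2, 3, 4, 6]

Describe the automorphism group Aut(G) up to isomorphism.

the trivial group

The degree sequence is [5, 4, 4, 3, 4, 2, 4, 4]. Checking the degree-preserving permutations of the vertex set shows that none except the identity preserves every edge, so Aut(G) is trivial.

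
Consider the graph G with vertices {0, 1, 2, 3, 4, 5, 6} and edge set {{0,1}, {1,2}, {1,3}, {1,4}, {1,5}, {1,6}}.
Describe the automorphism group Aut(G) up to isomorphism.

Vertex 1 has degree 6 and every other vertex has degree 1, so G is the star K_{1,6} with centre 1. Any automorphism fixes the centre and permutes the 6 leaves freely, so Aut(G) ≅ S_6 of order 6! = 720.

the symmetric group on 6 letters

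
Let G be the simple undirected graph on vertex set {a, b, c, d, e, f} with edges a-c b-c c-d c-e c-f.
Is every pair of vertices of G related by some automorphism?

Vertex c is the only vertex of degree 5, so every automorphism fixes it; G is not vertex-transitive.

No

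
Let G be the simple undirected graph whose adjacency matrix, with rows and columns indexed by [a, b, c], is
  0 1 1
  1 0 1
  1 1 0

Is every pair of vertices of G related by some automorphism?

Yes

Every vertex has degree 2, so G is the complete graph K_3. Any permutation of the 3 vertices preserves K_3, so Aut(K_3) = S_3 of order 3! = 6. Under this action every vertex can be carried to every other, so G is vertex-transitive.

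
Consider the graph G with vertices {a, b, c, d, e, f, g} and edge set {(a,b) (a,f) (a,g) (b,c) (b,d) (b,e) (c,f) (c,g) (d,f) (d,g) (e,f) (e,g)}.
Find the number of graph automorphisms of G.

144

The vertices split by degree into {b, f, g} (degree 4) and {a, c, d, e} (degree 3); every edge runs between the two parts, so G is the complete bipartite graph K_{3,4}. The parts have unequal sizes, so no automorphism swaps them; each part is permuted independently, giving S_3 × S_4 of order 3!·4! = 144.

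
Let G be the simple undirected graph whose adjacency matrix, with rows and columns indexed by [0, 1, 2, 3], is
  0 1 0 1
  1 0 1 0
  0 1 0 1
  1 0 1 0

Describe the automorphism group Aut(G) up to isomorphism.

the hyperoctahedral group B_2

G is 2-regular and bipartite on 2^2 = 4 vertices with girth 4; it is the hypercube graph Q_2. Aut(Q_2) consists of the signed permutations of the 2 coordinate axes: 2! permutations times 2^2 sign flips, so |Aut| = 2^2·2! = 8.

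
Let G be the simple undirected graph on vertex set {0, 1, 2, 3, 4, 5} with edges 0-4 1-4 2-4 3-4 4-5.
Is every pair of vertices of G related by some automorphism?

No

Vertex 4 is the only vertex of degree 5, so every automorphism fixes it; G is not vertex-transitive.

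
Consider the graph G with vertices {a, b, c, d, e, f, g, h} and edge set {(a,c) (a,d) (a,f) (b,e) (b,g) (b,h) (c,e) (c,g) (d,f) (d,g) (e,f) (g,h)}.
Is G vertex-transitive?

No

Vertex g is the only vertex of degree 4, so every automorphism fixes it; G is not vertex-transitive.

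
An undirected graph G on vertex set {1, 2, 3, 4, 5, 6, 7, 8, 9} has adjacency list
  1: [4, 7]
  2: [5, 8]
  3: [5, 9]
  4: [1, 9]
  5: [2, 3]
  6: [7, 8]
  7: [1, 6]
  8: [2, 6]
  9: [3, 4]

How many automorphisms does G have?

18

Every vertex has degree 2 and the graph is connected, so G is the 9-cycle C_9. C_9 has 9 rotations and 9 reflections, so Aut(C_9) ≅ D_9 of order 18.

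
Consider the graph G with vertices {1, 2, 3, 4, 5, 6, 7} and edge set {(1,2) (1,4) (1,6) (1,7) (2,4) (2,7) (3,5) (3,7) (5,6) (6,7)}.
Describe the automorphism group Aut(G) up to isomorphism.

{e}

The degree sequence is [4, 3, 2, 2, 2, 3, 4]. Checking the degree-preserving permutations of the vertex set shows that none except the identity preserves every edge, so Aut(G) is trivial.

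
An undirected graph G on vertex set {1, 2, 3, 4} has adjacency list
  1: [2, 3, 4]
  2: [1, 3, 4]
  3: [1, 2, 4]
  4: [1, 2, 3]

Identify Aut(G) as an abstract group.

All 4 vertices are pairwise adjacent: G = K_4. Every bijection on the vertex set is an automorphism of K_4; hence Aut(K_4) ≅ S_4, order 24.

S_4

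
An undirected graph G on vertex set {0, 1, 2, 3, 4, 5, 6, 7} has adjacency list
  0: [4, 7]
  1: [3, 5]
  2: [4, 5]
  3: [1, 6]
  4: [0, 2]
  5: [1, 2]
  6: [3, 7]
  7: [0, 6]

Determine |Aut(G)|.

G is 2-regular and connected on 8 vertices, i.e. the cycle C_8. C_8 has 8 rotations and 8 reflections, so Aut(C_8) ≅ D_8 of order 16.

16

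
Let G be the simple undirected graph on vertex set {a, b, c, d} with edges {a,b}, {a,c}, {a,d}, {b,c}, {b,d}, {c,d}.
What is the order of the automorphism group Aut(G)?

24

All 4 vertices are pairwise adjacent: G = K_4. Every bijection on the vertex set is an automorphism of K_4; hence Aut(K_4) ≅ S_4, order 24.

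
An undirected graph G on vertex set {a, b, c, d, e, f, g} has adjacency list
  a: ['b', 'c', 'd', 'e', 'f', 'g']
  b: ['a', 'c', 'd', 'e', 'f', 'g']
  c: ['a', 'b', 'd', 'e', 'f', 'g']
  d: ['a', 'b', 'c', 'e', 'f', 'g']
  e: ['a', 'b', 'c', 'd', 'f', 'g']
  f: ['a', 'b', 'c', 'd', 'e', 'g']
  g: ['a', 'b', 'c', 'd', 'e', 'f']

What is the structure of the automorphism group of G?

All 7 vertices are pairwise adjacent: G = K_7. Every bijection on the vertex set is an automorphism of K_7; hence Aut(K_7) ≅ S_7, order 5040.

S_7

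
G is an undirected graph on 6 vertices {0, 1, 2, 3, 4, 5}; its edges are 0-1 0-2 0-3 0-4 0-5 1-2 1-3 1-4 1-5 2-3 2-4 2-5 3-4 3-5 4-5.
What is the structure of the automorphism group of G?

the symmetric group on 6 letters

Every vertex has degree 5, so G is the complete graph K_6. Every bijection on the vertex set is an automorphism of K_6; hence Aut(K_6) ≅ S_6, order 720.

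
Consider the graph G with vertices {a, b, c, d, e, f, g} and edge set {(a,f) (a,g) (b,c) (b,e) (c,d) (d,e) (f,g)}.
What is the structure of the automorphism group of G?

G has two connected components, {b, c, d, e} and {a, f, g}; each is 2-regular, so G = C_4 ⊔ C_3. The components are non-isomorphic (different sizes), so Aut(G) = Aut(C_4) × Aut(C_3) = D_4 × D_3 of order 8·6 = 48.

D_4 × D_3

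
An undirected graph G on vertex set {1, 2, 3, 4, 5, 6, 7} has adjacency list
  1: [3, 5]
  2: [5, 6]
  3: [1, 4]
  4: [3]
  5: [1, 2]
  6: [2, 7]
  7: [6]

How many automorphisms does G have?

2

The degree sequence is [2, 2, 2, 1, 2, 2, 1]; the two degree-1 vertices 4 and 7 are the ends of a path, so G = P_7. A path has exactly one nontrivial symmetry — reversal — giving Aut(G) of order 2.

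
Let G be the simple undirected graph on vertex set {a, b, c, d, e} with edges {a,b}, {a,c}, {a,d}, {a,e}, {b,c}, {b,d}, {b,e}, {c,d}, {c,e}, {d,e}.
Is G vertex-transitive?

Every vertex has degree 4, so G is the complete graph K_5. Every bijection on the vertex set is an automorphism of K_5; hence Aut(K_5) ≅ S_5, order 120. Under this action every vertex can be carried to every other, so G is vertex-transitive.

Yes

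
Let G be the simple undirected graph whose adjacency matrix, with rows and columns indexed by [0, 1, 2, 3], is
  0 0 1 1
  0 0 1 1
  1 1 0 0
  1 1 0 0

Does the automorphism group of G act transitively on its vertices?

G is 2-regular and bipartite on 2^2 = 4 vertices with girth 4; it is the hypercube graph Q_2. Aut(Q_2) consists of the signed permutations of the 2 coordinate axes: 2! permutations times 2^2 sign flips, so |Aut| = 2^2·2! = 8. This group acts transitively on the 4 vertices.

Yes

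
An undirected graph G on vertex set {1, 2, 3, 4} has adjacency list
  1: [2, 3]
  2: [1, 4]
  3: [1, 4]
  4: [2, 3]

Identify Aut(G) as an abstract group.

D_4

G is 2-regular and connected on 4 vertices, i.e. the cycle C_4. The automorphisms of the 4-cycle are exactly the symmetries of a regular 4-gon: the dihedral group D_4, |D_4| = 8.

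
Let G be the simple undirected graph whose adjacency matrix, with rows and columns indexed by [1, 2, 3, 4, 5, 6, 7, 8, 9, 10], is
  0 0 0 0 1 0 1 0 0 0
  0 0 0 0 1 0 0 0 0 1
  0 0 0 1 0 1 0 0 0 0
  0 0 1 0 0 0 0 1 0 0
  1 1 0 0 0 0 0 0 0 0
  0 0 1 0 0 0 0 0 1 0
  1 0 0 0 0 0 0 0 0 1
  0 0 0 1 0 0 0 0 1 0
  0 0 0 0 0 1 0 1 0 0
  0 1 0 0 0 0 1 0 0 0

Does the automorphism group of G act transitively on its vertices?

G has two connected components, {3, 4, 6, 8, 9} and {1, 2, 5, 7, 10}; each is 2-regular, so G = C_5 ⊔ C_5. Aut of a disjoint union of two copies of C_5 is the wreath product D_5 ≀ Z_2, of order 2·10² = 200. Under this action every vertex can be carried to every other, so G is vertex-transitive.

Yes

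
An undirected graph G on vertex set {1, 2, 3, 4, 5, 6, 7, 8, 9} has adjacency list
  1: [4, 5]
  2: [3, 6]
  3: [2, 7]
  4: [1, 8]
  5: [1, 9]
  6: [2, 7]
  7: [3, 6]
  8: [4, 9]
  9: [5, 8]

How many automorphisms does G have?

G has two connected components, {1, 4, 5, 8, 9} and {2, 3, 6, 7}; each is 2-regular, so G = C_5 ⊔ C_4. No automorphism exchanges components of different sizes, hence Aut(G) is the direct product D_4 × D_5, order 80.

80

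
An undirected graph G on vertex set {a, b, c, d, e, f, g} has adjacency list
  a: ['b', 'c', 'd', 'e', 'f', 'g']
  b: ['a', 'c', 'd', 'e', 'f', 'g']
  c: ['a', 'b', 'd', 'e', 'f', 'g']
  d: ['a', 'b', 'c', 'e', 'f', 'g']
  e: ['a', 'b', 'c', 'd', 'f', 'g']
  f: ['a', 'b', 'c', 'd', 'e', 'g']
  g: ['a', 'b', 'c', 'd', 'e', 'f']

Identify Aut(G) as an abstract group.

All 7 vertices are pairwise adjacent: G = K_7. Any permutation of the 7 vertices preserves K_7, so Aut(K_7) = S_7 of order 7! = 5040.

the symmetric group on 7 letters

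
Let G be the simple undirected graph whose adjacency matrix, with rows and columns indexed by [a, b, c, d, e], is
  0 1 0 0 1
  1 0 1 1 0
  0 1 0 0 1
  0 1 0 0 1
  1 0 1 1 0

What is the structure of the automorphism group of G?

S_3 × S_2

The vertices split by degree into {b, e} (degree 3) and {a, c, d} (degree 2); every edge runs between the two parts, so G is the complete bipartite graph K_{2,3}. Automorphisms preserve the bipartition setwise (since the parts differ in size) and act as S_3 × S_2 within it; |Aut| = 12.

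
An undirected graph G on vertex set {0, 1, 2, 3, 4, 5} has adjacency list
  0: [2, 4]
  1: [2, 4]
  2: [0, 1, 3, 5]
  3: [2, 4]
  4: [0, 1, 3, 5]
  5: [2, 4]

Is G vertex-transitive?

No

Automorphisms preserve degree, but G has vertices of degree 2 and vertices of degree 4; no automorphism maps one to the other, so G is not vertex-transitive.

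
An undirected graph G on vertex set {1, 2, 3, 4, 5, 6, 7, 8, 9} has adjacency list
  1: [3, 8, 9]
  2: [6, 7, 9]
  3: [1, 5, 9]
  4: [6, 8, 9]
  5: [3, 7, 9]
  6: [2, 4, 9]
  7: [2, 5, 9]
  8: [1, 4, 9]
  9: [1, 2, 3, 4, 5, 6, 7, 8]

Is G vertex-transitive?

No

Vertex 9 is the only vertex of degree 8, so every automorphism fixes it; G is not vertex-transitive.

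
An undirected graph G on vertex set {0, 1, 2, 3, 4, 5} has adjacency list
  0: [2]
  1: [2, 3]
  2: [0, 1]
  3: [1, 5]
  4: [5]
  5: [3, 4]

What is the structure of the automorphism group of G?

Z_2

The degree sequence is [1, 2, 2, 2, 1, 2]; the two degree-1 vertices 0 and 4 are the ends of a path, so G = P_6. The only nontrivial automorphism of a path is the end-to-end reflection, so Aut(G) ≅ Z_2.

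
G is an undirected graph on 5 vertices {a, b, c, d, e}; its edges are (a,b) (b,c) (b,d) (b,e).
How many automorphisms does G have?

Vertex b has degree 4 and every other vertex has degree 1, so G is the star K_{1,4} with centre b. Any automorphism fixes the centre and permutes the 4 leaves freely, so Aut(G) ≅ S_4 of order 4! = 24.

24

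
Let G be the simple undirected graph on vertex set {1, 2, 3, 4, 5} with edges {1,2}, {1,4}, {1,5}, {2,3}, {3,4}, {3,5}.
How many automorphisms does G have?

12

The vertices split by degree into {1, 3} (degree 3) and {2, 4, 5} (degree 2); every edge runs between the two parts, so G is the complete bipartite graph K_{2,3}. Automorphisms preserve the bipartition setwise (since the parts differ in size) and act as S_2 × S_3 within it; |Aut| = 12.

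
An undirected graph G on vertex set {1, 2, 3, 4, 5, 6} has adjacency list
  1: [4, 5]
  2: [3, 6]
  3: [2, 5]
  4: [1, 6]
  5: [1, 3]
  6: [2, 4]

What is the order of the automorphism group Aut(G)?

12

G is 2-regular and connected on 6 vertices, i.e. the cycle C_6. The automorphisms of the 6-cycle are exactly the symmetries of a regular 6-gon: the dihedral group D_6, |D_6| = 12.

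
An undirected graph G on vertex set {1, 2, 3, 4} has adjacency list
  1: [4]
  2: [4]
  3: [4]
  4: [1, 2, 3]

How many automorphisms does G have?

6

Vertex 4 has degree 3 and every other vertex has degree 1, so G is the star K_{1,3} with centre 4. Any automorphism fixes the centre and permutes the 3 leaves freely, so Aut(G) ≅ S_3 of order 3! = 6.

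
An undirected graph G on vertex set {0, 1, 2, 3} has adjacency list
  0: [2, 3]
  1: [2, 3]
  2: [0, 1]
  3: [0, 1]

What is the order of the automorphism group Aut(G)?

G is 2-regular and bipartite on 2^2 = 4 vertices with girth 4; it is the hypercube graph Q_2. The symmetry group of the 2-cube is the hyperoctahedral group B_2 = Z_2 ≀ S_2, of order 2^2·2! = 8.

8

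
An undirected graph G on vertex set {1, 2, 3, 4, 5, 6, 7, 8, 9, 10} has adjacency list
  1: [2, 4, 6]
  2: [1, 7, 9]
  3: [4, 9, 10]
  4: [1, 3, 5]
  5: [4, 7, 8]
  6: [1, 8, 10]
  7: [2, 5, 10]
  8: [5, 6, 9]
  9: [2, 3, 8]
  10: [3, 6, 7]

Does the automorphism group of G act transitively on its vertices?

Yes

G is 3-regular on 10 vertices with no triangles and no 4-cycles (girth 5): this is the Petersen graph. It is a classical fact that the Petersen graph has automorphism group S_5 (order 120), arising from its description as the Kneser graph K(5,2). Under this action every vertex can be carried to every other, so G is vertex-transitive.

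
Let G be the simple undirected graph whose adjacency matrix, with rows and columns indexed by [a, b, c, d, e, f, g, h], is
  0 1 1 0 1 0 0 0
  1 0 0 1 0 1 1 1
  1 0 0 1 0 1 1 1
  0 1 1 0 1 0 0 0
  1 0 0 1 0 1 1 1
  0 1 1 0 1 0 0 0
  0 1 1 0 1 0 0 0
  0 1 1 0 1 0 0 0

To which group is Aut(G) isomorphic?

S_5 × S_3

The vertices split by degree into {b, c, e} (degree 5) and {a, d, f, g, h} (degree 3); every edge runs between the two parts, so G is the complete bipartite graph K_{3,5}. The parts have unequal sizes, so no automorphism swaps them; each part is permuted independently, giving S_5 × S_3 of order 5!·3! = 720.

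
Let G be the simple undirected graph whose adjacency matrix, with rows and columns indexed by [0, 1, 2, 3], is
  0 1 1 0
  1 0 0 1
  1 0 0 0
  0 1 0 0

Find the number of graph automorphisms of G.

The degree sequence is [2, 2, 1, 1]; the two degree-1 vertices 2 and 3 are the ends of a path, so G = P_4. The only nontrivial automorphism of a path is the end-to-end reflection, so Aut(G) ≅ Z_2.

2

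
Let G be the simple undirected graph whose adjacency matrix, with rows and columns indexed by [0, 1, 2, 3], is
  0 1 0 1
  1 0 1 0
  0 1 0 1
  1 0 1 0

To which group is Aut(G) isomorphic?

G is 2-regular and connected on 4 vertices, i.e. the cycle C_4. C_4 has 4 rotations and 4 reflections, so Aut(C_4) ≅ D_4 of order 8.

D_4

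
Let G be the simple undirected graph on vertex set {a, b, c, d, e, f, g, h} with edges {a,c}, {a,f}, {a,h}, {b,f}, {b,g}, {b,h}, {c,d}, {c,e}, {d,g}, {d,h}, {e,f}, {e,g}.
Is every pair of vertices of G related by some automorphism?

G is 3-regular and bipartite on 2^3 = 8 vertices with girth 4; it is the hypercube graph Q_3. The symmetry group of the 3-cube is the hyperoctahedral group B_3 = Z_2 ≀ S_3, of order 2^3·3! = 48. Under this action every vertex can be carried to every other, so G is vertex-transitive.

Yes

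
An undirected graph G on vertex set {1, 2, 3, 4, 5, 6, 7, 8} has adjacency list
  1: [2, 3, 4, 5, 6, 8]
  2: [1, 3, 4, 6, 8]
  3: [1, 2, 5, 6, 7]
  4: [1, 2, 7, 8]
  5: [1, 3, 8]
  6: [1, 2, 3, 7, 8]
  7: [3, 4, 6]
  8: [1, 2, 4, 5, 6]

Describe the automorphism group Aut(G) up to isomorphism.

the trivial group

Degrees alone do not determine every vertex (e.g. 2 and 3 both have degree 5), but their neighbour-degree multisets differ: N(2) has degrees [4, 5, 5, 5, 6] while N(3) has degrees [3, 3, 5, 5, 6]. Repeating this refinement separates all vertices, so the only automorphism is the identity.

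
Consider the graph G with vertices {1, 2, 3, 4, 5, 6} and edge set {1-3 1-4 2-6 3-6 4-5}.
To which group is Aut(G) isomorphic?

The degree sequence is [2, 1, 2, 2, 1, 2]; the two degree-1 vertices 2 and 5 are the ends of a path, so G = P_6. A path has exactly one nontrivial symmetry — reversal — giving Aut(G) of order 2.

Z_2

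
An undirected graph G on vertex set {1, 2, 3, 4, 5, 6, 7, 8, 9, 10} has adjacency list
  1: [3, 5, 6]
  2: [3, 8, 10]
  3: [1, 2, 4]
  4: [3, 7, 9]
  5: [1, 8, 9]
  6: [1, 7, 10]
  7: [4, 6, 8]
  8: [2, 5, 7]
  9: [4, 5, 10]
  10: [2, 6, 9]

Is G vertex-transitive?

Yes

G is 3-regular on 10 vertices with no triangles and no 4-cycles (girth 5): this is the Petersen graph. It is a classical fact that the Petersen graph has automorphism group S_5 (order 120), arising from its description as the Kneser graph K(5,2). This group acts transitively on the 10 vertices.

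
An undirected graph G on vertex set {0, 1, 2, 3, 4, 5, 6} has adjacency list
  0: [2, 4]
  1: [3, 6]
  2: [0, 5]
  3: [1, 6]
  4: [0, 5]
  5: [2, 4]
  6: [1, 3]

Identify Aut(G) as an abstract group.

G has two connected components, {0, 2, 4, 5} and {1, 3, 6}; each is 2-regular, so G = C_4 ⊔ C_3. The components are non-isomorphic (different sizes), so Aut(G) = Aut(C_4) × Aut(C_3) = D_4 × D_3 of order 8·6 = 48.

D_4 × D_3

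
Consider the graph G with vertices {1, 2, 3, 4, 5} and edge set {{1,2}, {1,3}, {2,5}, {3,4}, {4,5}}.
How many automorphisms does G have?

G is 2-regular and connected on 5 vertices, i.e. the cycle C_5. C_5 has 5 rotations and 5 reflections, so Aut(C_5) ≅ D_5 of order 10.

10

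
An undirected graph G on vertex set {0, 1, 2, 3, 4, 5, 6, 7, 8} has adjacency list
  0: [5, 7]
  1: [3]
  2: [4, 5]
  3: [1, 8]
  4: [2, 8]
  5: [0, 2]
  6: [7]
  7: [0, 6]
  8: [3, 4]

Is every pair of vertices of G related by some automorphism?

Automorphisms preserve degree, but G has vertices of degree 1 and vertices of degree 2; no automorphism maps one to the other, so G is not vertex-transitive.

No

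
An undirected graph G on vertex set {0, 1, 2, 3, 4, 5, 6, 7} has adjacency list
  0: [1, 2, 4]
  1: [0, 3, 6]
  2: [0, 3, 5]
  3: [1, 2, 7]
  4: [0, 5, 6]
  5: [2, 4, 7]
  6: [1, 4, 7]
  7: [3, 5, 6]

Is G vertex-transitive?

Yes

G is 3-regular and bipartite on 2^3 = 8 vertices with girth 4; it is the hypercube graph Q_3. Aut(Q_3) consists of the signed permutations of the 3 coordinate axes: 3! permutations times 2^3 sign flips, so |Aut| = 2^3·3! = 48. This group acts transitively on the 8 vertices.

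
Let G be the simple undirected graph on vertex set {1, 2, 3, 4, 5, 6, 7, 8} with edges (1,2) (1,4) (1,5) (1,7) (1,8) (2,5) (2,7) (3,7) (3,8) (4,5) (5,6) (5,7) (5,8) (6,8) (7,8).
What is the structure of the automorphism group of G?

{e}

The degree sequence is [5, 3, 2, 2, 6, 2, 5, 5]. Checking the degree-preserving permutations of the vertex set shows that none except the identity preserves every edge, so Aut(G) is trivial.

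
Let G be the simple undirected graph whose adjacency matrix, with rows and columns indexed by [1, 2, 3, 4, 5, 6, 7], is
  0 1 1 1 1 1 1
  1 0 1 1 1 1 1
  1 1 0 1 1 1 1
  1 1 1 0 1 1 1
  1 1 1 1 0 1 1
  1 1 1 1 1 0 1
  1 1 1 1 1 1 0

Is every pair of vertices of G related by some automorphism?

Yes

All 7 vertices are pairwise adjacent: G = K_7. Every bijection on the vertex set is an automorphism of K_7; hence Aut(K_7) ≅ S_7, order 5040. This group acts transitively on the 7 vertices.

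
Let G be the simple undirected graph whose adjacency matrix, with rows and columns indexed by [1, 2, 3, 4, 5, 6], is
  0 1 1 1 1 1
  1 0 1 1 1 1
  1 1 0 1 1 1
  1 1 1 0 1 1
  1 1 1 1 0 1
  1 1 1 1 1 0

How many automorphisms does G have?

720

All 6 vertices are pairwise adjacent: G = K_6. Every bijection on the vertex set is an automorphism of K_6; hence Aut(K_6) ≅ S_6, order 720.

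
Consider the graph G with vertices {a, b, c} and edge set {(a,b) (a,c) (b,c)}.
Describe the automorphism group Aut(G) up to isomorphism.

Every vertex has degree 2, so G is the complete graph K_3. Any permutation of the 3 vertices preserves K_3, so Aut(K_3) = S_3 of order 3! = 6.

S_3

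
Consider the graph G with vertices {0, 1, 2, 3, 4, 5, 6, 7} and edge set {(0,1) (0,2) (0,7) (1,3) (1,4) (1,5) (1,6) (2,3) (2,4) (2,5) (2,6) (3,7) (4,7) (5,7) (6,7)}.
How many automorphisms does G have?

720

The vertices split by degree into {1, 2, 7} (degree 5) and {0, 3, 4, 5, 6} (degree 3); every edge runs between the two parts, so G is the complete bipartite graph K_{3,5}. Automorphisms preserve the bipartition setwise (since the parts differ in size) and act as S_3 × S_5 within it; |Aut| = 720.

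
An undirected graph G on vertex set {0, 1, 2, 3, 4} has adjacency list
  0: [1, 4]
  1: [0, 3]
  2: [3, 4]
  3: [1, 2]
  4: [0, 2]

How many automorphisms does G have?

G is 2-regular and connected on 5 vertices, i.e. the cycle C_5. The automorphisms of the 5-cycle are exactly the symmetries of a regular 5-gon: the dihedral group D_5, |D_5| = 10.

10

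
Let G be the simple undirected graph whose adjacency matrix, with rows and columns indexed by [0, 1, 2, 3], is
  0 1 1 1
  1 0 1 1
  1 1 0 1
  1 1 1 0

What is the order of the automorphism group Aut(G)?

Every vertex has degree 3, so G is the complete graph K_4. Any permutation of the 4 vertices preserves K_4, so Aut(K_4) = S_4 of order 4! = 24.

24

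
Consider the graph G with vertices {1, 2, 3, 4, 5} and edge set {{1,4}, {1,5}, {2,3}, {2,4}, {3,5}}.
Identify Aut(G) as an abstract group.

the dihedral group of order 10

G is 2-regular and connected on 5 vertices, i.e. the cycle C_5. C_5 has 5 rotations and 5 reflections, so Aut(C_5) ≅ D_5 of order 10.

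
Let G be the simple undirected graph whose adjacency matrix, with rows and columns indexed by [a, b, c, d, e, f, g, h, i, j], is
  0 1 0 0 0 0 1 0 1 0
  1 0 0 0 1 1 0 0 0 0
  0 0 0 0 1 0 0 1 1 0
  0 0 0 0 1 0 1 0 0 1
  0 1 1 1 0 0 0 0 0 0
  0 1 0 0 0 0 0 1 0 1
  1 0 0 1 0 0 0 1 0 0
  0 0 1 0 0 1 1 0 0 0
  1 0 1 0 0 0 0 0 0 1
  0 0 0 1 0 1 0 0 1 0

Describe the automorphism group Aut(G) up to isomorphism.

S_5

G is 3-regular on 10 vertices with no triangles and no 4-cycles (girth 5): this is the Petersen graph. It is a classical fact that the Petersen graph has automorphism group S_5 (order 120), arising from its description as the Kneser graph K(5,2).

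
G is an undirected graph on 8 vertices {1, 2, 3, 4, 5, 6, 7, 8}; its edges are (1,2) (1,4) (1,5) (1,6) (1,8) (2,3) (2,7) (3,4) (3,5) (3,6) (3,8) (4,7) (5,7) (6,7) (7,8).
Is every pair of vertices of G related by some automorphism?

Automorphisms preserve degree, but G has vertices of degree 3 and vertices of degree 5; no automorphism maps one to the other, so G is not vertex-transitive.

No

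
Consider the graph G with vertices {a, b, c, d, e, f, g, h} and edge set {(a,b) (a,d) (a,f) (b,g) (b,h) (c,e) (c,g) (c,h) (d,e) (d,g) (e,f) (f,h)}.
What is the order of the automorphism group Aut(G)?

48

G is 3-regular and bipartite on 2^3 = 8 vertices with girth 4; it is the hypercube graph Q_3. The symmetry group of the 3-cube is the hyperoctahedral group B_3 = Z_2 ≀ S_3, of order 2^3·3! = 48.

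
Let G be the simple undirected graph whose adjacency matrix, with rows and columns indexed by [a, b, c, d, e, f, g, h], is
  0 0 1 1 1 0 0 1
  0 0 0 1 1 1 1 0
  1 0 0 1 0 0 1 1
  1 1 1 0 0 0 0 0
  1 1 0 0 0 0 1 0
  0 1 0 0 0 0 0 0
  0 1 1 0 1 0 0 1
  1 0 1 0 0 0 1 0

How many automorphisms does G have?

1

The degree sequence is [4, 4, 4, 3, 3, 1, 4, 3]. Checking the degree-preserving permutations of the vertex set shows that none except the identity preserves every edge, so Aut(G) is trivial.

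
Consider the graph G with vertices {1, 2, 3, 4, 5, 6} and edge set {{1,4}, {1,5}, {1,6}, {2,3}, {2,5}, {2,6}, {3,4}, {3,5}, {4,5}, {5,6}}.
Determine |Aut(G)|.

10

Vertex 5 is the unique vertex of degree 5; the remaining 5 vertices each have degree 3 and induce a cycle, so G is the wheel on 6 vertices with hub 5. Every automorphism fixes the hub and acts on the rim 5-cycle, so Aut(G) ≅ Aut(C_5) = D_5 of order 10.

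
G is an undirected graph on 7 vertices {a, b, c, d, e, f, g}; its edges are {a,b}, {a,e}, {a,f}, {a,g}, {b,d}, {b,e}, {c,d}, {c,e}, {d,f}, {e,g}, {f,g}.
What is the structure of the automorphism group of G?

{e}

The degree sequence is [4, 3, 2, 3, 4, 3, 3]. Checking the degree-preserving permutations of the vertex set shows that none except the identity preserves every edge, so Aut(G) is trivial.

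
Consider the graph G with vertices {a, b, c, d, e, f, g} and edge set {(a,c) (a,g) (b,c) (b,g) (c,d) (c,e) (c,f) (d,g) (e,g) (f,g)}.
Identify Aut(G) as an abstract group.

The vertices split by degree into {c, g} (degree 5) and {a, b, d, e, f} (degree 2); every edge runs between the two parts, so G is the complete bipartite graph K_{2,5}. The parts have unequal sizes, so no automorphism swaps them; each part is permuted independently, giving S_5 × S_2 of order 5!·2! = 240.

S_5 × S_2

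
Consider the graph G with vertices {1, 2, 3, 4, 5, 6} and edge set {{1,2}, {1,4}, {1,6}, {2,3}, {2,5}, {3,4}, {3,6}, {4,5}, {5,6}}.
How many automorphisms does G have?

72

G is 3-regular and bipartite with parts {2, 4, 6} and {1, 3, 5} (each part is independent and every cross-pair is an edge), so G = K_{3,3}. Aut(K_{3,3}) is the wreath product S_3 ≀ Z_2: permute within each part, then optionally swap the parts; |Aut| = 2·(3!)² = 72.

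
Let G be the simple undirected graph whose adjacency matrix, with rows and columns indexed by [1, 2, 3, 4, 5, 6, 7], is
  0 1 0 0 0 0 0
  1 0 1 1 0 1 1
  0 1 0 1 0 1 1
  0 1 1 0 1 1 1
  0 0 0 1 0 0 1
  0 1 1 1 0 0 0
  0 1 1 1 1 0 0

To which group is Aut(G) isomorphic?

Degrees alone do not determine every vertex (e.g. 2 and 4 both have degree 5), but their neighbour-degree multisets differ: N(2) has degrees [1, 3, 4, 4, 5] while N(4) has degrees [2, 3, 4, 4, 5]. Repeating this refinement separates all vertices, so the only automorphism is the identity.

{e}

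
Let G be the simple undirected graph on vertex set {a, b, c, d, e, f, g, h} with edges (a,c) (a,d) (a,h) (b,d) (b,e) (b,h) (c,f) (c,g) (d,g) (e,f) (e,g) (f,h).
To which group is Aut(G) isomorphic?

the hyperoctahedral group B_3

G is 3-regular and bipartite on 2^3 = 8 vertices with girth 4; it is the hypercube graph Q_3. Aut(Q_3) consists of the signed permutations of the 3 coordinate axes: 3! permutations times 2^3 sign flips, so |Aut| = 2^3·3! = 48.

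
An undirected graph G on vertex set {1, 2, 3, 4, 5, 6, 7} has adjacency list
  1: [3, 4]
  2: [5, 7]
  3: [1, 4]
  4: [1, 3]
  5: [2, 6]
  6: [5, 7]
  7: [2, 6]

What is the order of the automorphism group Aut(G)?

48

G has two connected components, {2, 5, 6, 7} and {1, 3, 4}; each is 2-regular, so G = C_4 ⊔ C_3. The components are non-isomorphic (different sizes), so Aut(G) = Aut(C_3) × Aut(C_4) = D_3 × D_4 of order 6·8 = 48.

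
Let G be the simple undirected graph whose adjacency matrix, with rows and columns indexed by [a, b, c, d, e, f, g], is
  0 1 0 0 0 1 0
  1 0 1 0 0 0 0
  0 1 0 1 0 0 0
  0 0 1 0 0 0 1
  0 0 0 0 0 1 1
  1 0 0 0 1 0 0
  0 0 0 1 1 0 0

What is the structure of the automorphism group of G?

G is 2-regular and connected on 7 vertices, i.e. the cycle C_7. The automorphisms of the 7-cycle are exactly the symmetries of a regular 7-gon: the dihedral group D_7, |D_7| = 14.

D_7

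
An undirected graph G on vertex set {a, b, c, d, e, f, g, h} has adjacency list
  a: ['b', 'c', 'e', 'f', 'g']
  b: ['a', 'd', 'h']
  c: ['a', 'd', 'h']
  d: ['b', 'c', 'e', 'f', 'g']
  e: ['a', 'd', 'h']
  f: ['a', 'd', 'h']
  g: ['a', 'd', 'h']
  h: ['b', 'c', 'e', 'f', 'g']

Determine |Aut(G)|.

720

The vertices split by degree into {a, d, h} (degree 5) and {b, c, e, f, g} (degree 3); every edge runs between the two parts, so G is the complete bipartite graph K_{3,5}. The parts have unequal sizes, so no automorphism swaps them; each part is permuted independently, giving S_5 × S_3 of order 5!·3! = 720.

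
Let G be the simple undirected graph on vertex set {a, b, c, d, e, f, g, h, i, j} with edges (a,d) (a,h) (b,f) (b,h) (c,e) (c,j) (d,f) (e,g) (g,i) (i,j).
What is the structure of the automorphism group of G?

(D_5 × D_5) ⋊ Z_2

G has two connected components, {c, e, g, i, j} and {a, b, d, f, h}; each is 2-regular, so G = C_5 ⊔ C_5. Aut of a disjoint union of two copies of C_5 is the wreath product D_5 ≀ Z_2, of order 2·10² = 200.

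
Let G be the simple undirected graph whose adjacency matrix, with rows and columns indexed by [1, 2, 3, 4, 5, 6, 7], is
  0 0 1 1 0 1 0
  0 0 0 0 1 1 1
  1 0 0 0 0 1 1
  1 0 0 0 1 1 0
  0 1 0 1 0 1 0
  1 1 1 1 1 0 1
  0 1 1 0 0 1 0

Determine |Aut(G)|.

12

Vertex 6 is the unique vertex of degree 6; the remaining 6 vertices each have degree 3 and induce a cycle, so G is the wheel on 7 vertices with hub 6. Every automorphism fixes the hub and acts on the rim 6-cycle, so Aut(G) ≅ Aut(C_6) = D_6 of order 12.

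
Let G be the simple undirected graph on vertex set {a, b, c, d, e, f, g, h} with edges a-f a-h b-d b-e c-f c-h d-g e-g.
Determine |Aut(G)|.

128

G has two connected components, {a, c, f, h} and {b, d, e, g}; each is 2-regular, so G = C_4 ⊔ C_4. With two isomorphic components, Aut(G) = Aut(C_4) ≀ S_2 = (D_4 × D_4) ⋊ Z_2: permute each cycle by D_4, then optionally swap the two cycles. Order 2·(2·4)² = 128.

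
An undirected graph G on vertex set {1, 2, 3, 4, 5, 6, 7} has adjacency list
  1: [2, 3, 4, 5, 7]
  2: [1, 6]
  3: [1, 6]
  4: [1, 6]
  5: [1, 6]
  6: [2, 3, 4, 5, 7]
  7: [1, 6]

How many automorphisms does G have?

240

The vertices split by degree into {1, 6} (degree 5) and {2, 3, 4, 5, 7} (degree 2); every edge runs between the two parts, so G is the complete bipartite graph K_{2,5}. The parts have unequal sizes, so no automorphism swaps them; each part is permuted independently, giving S_5 × S_2 of order 5!·2! = 240.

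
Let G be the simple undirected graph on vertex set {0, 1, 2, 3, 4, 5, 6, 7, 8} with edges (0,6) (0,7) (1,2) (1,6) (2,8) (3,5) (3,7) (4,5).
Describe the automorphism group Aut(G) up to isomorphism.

the cyclic group of order 2

The degree sequence is [2, 2, 2, 2, 1, 2, 2, 2, 1]; the two degree-1 vertices 4 and 8 are the ends of a path, so G = P_9. A path has exactly one nontrivial symmetry — reversal — giving Aut(G) of order 2.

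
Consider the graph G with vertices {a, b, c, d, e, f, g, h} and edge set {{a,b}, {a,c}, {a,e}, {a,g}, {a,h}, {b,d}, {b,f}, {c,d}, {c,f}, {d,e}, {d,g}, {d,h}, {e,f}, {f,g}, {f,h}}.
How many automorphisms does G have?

720

The vertices split by degree into {a, d, f} (degree 5) and {b, c, e, g, h} (degree 3); every edge runs between the two parts, so G is the complete bipartite graph K_{3,5}. The parts have unequal sizes, so no automorphism swaps them; each part is permuted independently, giving S_3 × S_5 of order 3!·5! = 720.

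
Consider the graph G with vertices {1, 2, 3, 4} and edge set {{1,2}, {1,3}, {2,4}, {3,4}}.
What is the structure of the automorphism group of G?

the dihedral group of order 8

G is 2-regular and connected on 4 vertices, i.e. the cycle C_4. The automorphisms of the 4-cycle are exactly the symmetries of a regular 4-gon: the dihedral group D_4, |D_4| = 8.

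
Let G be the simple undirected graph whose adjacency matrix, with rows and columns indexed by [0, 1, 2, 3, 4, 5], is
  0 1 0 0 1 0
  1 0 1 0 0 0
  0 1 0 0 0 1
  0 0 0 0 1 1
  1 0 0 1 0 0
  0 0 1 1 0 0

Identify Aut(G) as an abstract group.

D_6

Every vertex has degree 2 and the graph is connected, so G is the 6-cycle C_6. C_6 has 6 rotations and 6 reflections, so Aut(C_6) ≅ D_6 of order 12.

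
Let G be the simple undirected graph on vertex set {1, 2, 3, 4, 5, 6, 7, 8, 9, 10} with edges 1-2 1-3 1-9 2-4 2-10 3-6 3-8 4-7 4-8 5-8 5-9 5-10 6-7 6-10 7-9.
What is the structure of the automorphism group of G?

S_5

G is 3-regular on 10 vertices with no triangles and no 4-cycles (girth 5): this is the Petersen graph. Viewing the Petersen graph as the Kneser graph K(5,2) — vertices are 2-subsets of {1,…,5}, edges join disjoint pairs — its automorphisms are exactly the permutations of the 5-element set, so Aut ≅ S_5 of order 120.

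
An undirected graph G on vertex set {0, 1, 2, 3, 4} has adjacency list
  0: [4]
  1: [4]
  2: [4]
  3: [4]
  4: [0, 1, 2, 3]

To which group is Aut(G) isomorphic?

S_4

Vertex 4 has degree 4 and every other vertex has degree 1, so G is the star K_{1,4} with centre 4. Any automorphism fixes the centre and permutes the 4 leaves freely, so Aut(G) ≅ S_4 of order 4! = 24.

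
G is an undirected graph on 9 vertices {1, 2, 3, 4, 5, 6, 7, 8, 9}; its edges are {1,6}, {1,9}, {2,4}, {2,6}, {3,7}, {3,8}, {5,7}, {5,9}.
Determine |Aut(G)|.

The degree sequence is [2, 2, 2, 1, 2, 2, 2, 1, 2]; the two degree-1 vertices 4 and 8 are the ends of a path, so G = P_9. The only nontrivial automorphism of a path is the end-to-end reflection, so Aut(G) ≅ Z_2.

2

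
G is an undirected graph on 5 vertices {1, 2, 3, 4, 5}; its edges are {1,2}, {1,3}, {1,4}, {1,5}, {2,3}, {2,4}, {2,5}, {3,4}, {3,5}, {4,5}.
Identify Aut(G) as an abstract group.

the symmetric group on 5 letters

Every vertex has degree 4, so G is the complete graph K_5. Any permutation of the 5 vertices preserves K_5, so Aut(K_5) = S_5 of order 5! = 120.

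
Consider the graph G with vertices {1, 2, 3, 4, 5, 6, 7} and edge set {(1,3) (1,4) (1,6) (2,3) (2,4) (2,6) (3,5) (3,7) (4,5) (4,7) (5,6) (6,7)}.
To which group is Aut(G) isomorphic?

The vertices split by degree into {3, 4, 6} (degree 4) and {1, 2, 5, 7} (degree 3); every edge runs between the two parts, so G is the complete bipartite graph K_{3,4}. The parts have unequal sizes, so no automorphism swaps them; each part is permuted independently, giving S_3 × S_4 of order 3!·4! = 144.

S_3 × S_4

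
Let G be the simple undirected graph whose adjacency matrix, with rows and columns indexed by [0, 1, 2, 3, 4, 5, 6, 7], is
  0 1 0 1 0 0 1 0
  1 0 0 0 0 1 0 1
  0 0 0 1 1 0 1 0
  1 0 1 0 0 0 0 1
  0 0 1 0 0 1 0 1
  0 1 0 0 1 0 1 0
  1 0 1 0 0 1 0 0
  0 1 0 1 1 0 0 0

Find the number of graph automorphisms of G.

48

G is 3-regular and bipartite on 2^3 = 8 vertices with girth 4; it is the hypercube graph Q_3. Aut(Q_3) consists of the signed permutations of the 3 coordinate axes: 3! permutations times 2^3 sign flips, so |Aut| = 2^3·3! = 48.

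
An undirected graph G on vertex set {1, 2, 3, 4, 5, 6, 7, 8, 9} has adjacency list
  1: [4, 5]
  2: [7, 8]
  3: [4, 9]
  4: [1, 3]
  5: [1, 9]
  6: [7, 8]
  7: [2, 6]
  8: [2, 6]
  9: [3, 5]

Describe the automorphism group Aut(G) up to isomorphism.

D_5 × D_4

G has two connected components, {1, 3, 4, 5, 9} and {2, 6, 7, 8}; each is 2-regular, so G = C_5 ⊔ C_4. No automorphism exchanges components of different sizes, hence Aut(G) is the direct product D_5 × D_4, order 80.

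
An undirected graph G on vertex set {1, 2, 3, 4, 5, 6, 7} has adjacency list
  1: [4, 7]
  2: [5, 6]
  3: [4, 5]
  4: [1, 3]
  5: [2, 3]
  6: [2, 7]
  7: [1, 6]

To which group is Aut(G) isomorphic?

the dihedral group of order 14

Every vertex has degree 2 and the graph is connected, so G is the 7-cycle C_7. The automorphisms of the 7-cycle are exactly the symmetries of a regular 7-gon: the dihedral group D_7, |D_7| = 14.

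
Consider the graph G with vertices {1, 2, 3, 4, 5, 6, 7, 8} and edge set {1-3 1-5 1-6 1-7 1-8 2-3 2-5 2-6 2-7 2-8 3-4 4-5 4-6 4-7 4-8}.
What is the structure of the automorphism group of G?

The vertices split by degree into {1, 2, 4} (degree 5) and {3, 5, 6, 7, 8} (degree 3); every edge runs between the two parts, so G is the complete bipartite graph K_{3,5}. Automorphisms preserve the bipartition setwise (since the parts differ in size) and act as S_5 × S_3 within it; |Aut| = 720.

S_5 × S_3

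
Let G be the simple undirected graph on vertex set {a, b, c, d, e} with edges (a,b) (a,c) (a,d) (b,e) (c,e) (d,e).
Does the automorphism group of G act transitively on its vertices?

No

Automorphisms preserve degree, but G has vertices of degree 2 and vertices of degree 3; no automorphism maps one to the other, so G is not vertex-transitive.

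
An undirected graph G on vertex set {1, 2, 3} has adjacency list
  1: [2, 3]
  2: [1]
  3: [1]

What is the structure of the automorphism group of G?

C_2

The degree sequence is [2, 1, 1]; the two degree-1 vertices 2 and 3 are the ends of a path, so G = P_3. A path has exactly one nontrivial symmetry — reversal — giving Aut(G) of order 2.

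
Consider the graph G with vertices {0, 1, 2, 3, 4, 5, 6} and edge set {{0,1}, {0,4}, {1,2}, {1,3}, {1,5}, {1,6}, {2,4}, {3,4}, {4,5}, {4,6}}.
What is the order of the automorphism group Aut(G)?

240

The vertices split by degree into {1, 4} (degree 5) and {0, 2, 3, 5, 6} (degree 2); every edge runs between the two parts, so G is the complete bipartite graph K_{2,5}. The parts have unequal sizes, so no automorphism swaps them; each part is permuted independently, giving S_5 × S_2 of order 5!·2! = 240.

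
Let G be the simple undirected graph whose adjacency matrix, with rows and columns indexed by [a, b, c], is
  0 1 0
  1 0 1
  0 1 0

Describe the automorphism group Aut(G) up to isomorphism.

the cyclic group of order 2

The degree sequence is [1, 2, 1]; the two degree-1 vertices a and c are the ends of a path, so G = P_3. The only nontrivial automorphism of a path is the end-to-end reflection, so Aut(G) ≅ Z_2.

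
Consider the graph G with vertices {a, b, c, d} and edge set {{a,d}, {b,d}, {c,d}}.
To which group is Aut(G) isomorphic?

Vertex d has degree 3 and every other vertex has degree 1, so G is the star K_{1,3} with centre d. Any automorphism fixes the centre and permutes the 3 leaves freely, so Aut(G) ≅ S_3 of order 3! = 6.

S_3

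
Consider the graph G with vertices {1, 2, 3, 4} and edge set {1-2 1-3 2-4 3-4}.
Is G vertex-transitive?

G is 2-regular and bipartite on 2^2 = 4 vertices with girth 4; it is the hypercube graph Q_2. The symmetry group of the 2-cube is the hyperoctahedral group B_2 = Z_2 ≀ S_2, of order 2^2·2! = 8. This group acts transitively on the 4 vertices.

Yes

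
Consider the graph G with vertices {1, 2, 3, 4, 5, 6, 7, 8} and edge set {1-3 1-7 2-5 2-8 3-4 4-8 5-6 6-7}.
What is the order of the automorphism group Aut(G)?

G is 2-regular and connected on 8 vertices, i.e. the cycle C_8. C_8 has 8 rotations and 8 reflections, so Aut(C_8) ≅ D_8 of order 16.

16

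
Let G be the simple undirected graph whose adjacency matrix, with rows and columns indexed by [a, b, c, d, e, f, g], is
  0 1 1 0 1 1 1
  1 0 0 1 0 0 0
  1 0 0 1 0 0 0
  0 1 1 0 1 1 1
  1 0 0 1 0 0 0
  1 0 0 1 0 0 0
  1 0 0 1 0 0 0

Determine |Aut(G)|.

The vertices split by degree into {a, d} (degree 5) and {b, c, e, f, g} (degree 2); every edge runs between the two parts, so G is the complete bipartite graph K_{2,5}. The parts have unequal sizes, so no automorphism swaps them; each part is permuted independently, giving S_2 × S_5 of order 2!·5! = 240.

240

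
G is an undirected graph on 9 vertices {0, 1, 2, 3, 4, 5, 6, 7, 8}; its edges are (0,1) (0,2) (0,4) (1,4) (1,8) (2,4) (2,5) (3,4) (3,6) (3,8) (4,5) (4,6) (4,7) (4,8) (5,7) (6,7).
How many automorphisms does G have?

Vertex 4 is the unique vertex of degree 8; the remaining 8 vertices each have degree 3 and induce a cycle, so G is the wheel on 9 vertices with hub 4. Every automorphism fixes the hub and acts on the rim 8-cycle, so Aut(G) ≅ Aut(C_8) = D_8 of order 16.

16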